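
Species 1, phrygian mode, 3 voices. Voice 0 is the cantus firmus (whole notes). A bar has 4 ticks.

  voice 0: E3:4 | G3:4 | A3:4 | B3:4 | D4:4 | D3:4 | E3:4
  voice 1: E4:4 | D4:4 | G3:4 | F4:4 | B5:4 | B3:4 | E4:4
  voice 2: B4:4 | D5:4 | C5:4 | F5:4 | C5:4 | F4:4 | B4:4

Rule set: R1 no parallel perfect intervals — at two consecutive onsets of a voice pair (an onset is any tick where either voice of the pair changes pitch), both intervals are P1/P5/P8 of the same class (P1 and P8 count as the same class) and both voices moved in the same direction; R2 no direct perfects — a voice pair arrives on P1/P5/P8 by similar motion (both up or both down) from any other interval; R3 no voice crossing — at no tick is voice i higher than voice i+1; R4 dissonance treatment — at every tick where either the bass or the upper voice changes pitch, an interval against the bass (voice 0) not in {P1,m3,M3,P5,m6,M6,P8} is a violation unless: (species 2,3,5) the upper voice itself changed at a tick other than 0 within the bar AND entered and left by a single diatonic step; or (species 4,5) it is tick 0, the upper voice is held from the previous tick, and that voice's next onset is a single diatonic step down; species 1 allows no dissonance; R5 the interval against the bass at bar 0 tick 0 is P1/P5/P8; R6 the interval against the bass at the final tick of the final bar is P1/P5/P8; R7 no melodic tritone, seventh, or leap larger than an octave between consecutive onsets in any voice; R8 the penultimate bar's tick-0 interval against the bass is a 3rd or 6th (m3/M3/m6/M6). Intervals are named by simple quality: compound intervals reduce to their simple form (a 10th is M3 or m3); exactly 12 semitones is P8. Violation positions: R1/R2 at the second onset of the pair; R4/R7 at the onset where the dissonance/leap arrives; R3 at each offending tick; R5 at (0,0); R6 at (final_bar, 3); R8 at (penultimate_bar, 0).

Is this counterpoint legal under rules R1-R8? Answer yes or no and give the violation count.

bar 0: v0=E3 v1=E4 v2=B4 (P5)
bar 1: v0=G3 v1=D4 v2=D5 (P5)
bar 2: v0=A3 v1=G3 v2=C5 (m3)
bar 3: v0=B3 v1=F4 v2=F5 (TT)
bar 4: v0=D4 v1=B5 v2=C5 (m7)
bar 5: v0=D3 v1=B3 v2=F4 (m3)
bar 6: v0=E3 v1=E4 v2=B4 (P5)
  R1 @ bar1.0: E3/B4 P5 -> G3/D5 P5 similar
  R3 @ bar2.0: A3 above G3
  R4 @ bar2.0: A3/G3 M2 untreated
  R3 @ bar2.1: A3 above G3
  R3 @ bar2.2: A3 above G3
  R3 @ bar2.3: A3 above G3
  R2 @ bar3.0: G3/C5 P4 -> F4/F5 P8 similar
  R4 @ bar3.0: B3/F4 TT untreated
  R4 @ bar3.0: B3/F5 TT untreated
  R7 @ bar3.0: G3->F4 leap 10st
  R3 @ bar4.0: B5 above C5
  R4 @ bar4.0: D4/C5 m7 untreated
  R7 @ bar4.0: F4->B5 leap 18st
  R3 @ bar4.1: B5 above C5
  R3 @ bar4.2: B5 above C5
  R3 @ bar4.3: B5 above C5
  R7 @ bar5.0: B5->B3 leap 24st
  R2 @ bar6.0: D3/B3 M6 -> E3/E4 P8 similar
  R2 @ bar6.0: D3/F4 m3 -> E3/B4 P5 similar
  R2 @ bar6.0: B3/F4 TT -> E4/B4 P5 similar
  R7 @ bar6.0: F4->B4 leap 6st

No (21 violations)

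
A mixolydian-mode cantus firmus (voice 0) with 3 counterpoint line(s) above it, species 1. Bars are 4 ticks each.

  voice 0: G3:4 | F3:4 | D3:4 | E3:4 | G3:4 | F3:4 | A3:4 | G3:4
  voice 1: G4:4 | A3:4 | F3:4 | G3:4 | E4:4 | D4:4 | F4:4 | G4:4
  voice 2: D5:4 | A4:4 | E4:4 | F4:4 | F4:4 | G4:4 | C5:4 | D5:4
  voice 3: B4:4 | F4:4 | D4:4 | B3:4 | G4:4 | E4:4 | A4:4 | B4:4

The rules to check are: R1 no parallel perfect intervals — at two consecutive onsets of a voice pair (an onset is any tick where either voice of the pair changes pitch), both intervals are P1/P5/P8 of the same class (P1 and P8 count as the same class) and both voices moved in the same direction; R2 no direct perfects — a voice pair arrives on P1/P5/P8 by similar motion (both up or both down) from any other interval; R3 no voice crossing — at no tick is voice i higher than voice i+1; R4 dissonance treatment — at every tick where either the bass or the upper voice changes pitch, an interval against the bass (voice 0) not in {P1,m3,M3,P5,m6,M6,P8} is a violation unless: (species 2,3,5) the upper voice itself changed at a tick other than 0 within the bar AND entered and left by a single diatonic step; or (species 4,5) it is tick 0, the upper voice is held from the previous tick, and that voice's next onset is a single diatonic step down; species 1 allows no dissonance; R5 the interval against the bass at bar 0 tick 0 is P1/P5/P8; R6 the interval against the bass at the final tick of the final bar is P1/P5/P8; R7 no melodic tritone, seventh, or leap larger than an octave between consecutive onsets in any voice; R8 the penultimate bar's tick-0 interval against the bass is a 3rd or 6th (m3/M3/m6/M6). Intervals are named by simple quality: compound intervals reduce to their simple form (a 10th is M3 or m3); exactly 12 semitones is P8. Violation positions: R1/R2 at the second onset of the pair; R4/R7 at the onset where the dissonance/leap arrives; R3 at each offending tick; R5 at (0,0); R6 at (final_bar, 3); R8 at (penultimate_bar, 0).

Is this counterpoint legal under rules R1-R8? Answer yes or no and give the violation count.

No (45 violations)

bar 0: v0=G3 v1=G4 v2=D5 v3=B4 (M3)
bar 1: v0=F3 v1=A3 v2=A4 v3=F4 (P8)
bar 2: v0=D3 v1=F3 v2=E4 v3=D4 (P8)
bar 3: v0=E3 v1=G3 v2=F4 v3=B3 (P5)
bar 4: v0=G3 v1=E4 v2=F4 v3=G4 (P8)
bar 5: v0=F3 v1=D4 v2=G4 v3=E4 (M7)
bar 6: v0=A3 v1=F4 v2=C5 v3=A4 (P8)
bar 7: v0=G3 v1=G4 v2=D5 v3=B4 (M3)
  R3 @ bar0.0: D5 above B4
  R5 @ bar0.0: opens on M3
  R3 @ bar0.1: D5 above B4
  R3 @ bar0.2: D5 above B4
  R3 @ bar0.3: D5 above B4
  R2 @ bar1.0: G3/B4 M3 -> F3/F4 P8 similar
  R2 @ bar1.0: G4/D5 P5 -> A3/A4 P8 similar
  R3 @ bar1.0: A4 above F4
  R7 @ bar1.0: G4->A3 leap 10st
  R7 @ bar1.0: B4->F4 leap 6st
  R3 @ bar1.1: A4 above F4
  R3 @ bar1.2: A4 above F4
  R3 @ bar1.3: A4 above F4
  R1 @ bar2.0: F3/F4 P8 -> D3/D4 P8 similar
  R3 @ bar2.0: E4 above D4
  R4 @ bar2.0: D3/E4 M2 untreated
  R3 @ bar2.1: E4 above D4
  R3 @ bar2.2: E4 above D4
  R3 @ bar2.3: E4 above D4
  R3 @ bar3.0: F4 above B3
  R4 @ bar3.0: E3/F4 m2 untreated
  R3 @ bar3.1: F4 above B3
  R3 @ bar3.2: F4 above B3
  R3 @ bar3.3: F4 above B3
  R2 @ bar4.0: E3/B3 P5 -> G3/G4 P8 similar
  R4 @ bar4.0: G3/F4 m7 untreated
  R3 @ bar5.0: G4 above E4
  R4 @ bar5.0: F3/G4 M2 untreated
  R4 @ bar5.0: F3/E4 M7 untreated
  R3 @ bar5.1: G4 above E4
  R3 @ bar5.2: G4 above E4
  R3 @ bar5.3: G4 above E4
  R2 @ bar6.0: F3/E4 M7 -> A3/A4 P8 similar
  R2 @ bar6.0: D4/G4 P4 -> F4/C5 P5 similar
  R3 @ bar6.0: C5 above A4
  R8 @ bar6.0: penult P8 not 3rd/6th
  R3 @ bar6.1: C5 above A4
  R3 @ bar6.2: C5 above A4
  R3 @ bar6.3: C5 above A4
  R1 @ bar7.0: F4/C5 P5 -> G4/D5 P5 similar
  R3 @ bar7.0: D5 above B4
  R3 @ bar7.1: D5 above B4
  R3 @ bar7.2: D5 above B4
  R3 @ bar7.3: D5 above B4
  R6 @ bar7.3: closes on M3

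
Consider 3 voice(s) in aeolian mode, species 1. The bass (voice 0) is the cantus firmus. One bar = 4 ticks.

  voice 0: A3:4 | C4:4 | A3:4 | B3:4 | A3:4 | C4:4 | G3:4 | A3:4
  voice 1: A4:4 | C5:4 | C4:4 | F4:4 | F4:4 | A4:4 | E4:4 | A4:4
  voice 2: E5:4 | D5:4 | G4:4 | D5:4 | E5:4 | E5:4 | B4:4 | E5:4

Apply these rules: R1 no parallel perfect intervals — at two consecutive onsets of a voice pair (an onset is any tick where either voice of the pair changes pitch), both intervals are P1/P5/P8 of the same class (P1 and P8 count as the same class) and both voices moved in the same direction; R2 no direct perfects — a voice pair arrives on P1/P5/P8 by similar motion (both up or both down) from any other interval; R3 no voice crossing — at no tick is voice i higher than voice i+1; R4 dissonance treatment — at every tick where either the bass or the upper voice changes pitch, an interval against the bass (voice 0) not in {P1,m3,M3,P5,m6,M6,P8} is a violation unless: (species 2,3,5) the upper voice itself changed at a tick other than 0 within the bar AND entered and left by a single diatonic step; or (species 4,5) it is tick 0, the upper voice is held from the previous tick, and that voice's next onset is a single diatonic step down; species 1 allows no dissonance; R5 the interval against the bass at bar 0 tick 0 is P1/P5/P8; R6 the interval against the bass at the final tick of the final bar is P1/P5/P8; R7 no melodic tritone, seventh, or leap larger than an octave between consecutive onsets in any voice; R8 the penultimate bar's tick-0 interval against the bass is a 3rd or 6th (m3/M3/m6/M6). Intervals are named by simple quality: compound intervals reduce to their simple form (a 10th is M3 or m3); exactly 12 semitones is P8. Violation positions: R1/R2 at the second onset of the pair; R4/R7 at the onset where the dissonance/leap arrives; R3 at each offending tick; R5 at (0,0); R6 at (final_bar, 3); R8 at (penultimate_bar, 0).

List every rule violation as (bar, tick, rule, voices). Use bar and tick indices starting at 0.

(1, 0, R1, (0, 1))
(1, 0, R4, (0, 2))
(2, 0, R2, (1, 2))
(2, 0, R4, (0, 2))
(3, 0, R4, (0, 1))
(6, 0, R1, (1, 2))
(7, 0, R1, (1, 2))
(7, 0, R2, (0, 1))
(7, 0, R2, (0, 2))

bar 0: v0=A3 v1=A4 v2=E5 downbeat P5
bar 1: v0=C4 v1=C5 v2=D5 downbeat M2
bar 2: v0=A3 v1=C4 v2=G4 downbeat m7
bar 3: v0=B3 v1=F4 v2=D5 downbeat m3
bar 4: v0=A3 v1=F4 v2=E5 downbeat P5
bar 5: v0=C4 v1=A4 v2=E5 downbeat M3
bar 6: v0=G3 v1=E4 v2=B4 downbeat M3
bar 7: v0=A3 v1=A4 v2=E5 downbeat P5
  -> R1 @ bar 1 tick 0 v(0, 1): A3/A4 P8 -> C4/C5 P8 similar
  -> R4 @ bar 1 tick 0 v(0, 2): C4/D5 M2 untreated
  -> R2 @ bar 2 tick 0 v(1, 2): C5/D5 M2 -> C4/G4 P5 similar
  -> R4 @ bar 2 tick 0 v(0, 2): A3/G4 m7 untreated
  -> R4 @ bar 3 tick 0 v(0, 1): B3/F4 TT untreated
  -> R1 @ bar 6 tick 0 v(1, 2): A4/E5 P5 -> E4/B4 P5 similar
  -> R1 @ bar 7 tick 0 v(1, 2): E4/B4 P5 -> A4/E5 P5 similar
  -> R2 @ bar 7 tick 0 v(0, 1): G3/E4 M6 -> A3/A4 P8 similar
  -> R2 @ bar 7 tick 0 v(0, 2): G3/B4 M3 -> A3/E5 P5 similar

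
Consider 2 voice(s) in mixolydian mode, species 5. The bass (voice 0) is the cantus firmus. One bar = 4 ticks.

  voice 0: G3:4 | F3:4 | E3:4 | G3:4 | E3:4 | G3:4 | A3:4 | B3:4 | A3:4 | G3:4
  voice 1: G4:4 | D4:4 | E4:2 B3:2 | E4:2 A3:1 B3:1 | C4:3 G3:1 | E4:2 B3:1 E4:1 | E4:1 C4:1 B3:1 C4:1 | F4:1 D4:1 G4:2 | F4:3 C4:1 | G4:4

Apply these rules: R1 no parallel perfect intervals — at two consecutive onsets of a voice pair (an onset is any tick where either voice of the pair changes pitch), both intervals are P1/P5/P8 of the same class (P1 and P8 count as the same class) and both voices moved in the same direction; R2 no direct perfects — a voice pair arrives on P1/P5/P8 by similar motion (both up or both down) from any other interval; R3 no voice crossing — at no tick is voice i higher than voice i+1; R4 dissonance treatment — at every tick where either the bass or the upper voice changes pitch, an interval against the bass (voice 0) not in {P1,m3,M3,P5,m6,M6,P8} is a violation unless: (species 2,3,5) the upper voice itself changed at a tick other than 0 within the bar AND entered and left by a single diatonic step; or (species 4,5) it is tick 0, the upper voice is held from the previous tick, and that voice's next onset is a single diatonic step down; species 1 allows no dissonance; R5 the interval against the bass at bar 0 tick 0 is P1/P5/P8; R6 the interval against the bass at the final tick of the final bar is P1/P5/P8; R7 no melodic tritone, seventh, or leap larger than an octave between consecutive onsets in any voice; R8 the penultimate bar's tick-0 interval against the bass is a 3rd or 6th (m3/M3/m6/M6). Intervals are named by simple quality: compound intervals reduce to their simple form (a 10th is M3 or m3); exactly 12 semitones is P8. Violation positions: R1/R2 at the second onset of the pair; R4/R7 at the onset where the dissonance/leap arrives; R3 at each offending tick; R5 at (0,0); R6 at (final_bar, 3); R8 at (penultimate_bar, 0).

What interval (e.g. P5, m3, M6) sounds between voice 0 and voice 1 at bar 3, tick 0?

voice 0=G3 voice 1=E4 -> M6

M6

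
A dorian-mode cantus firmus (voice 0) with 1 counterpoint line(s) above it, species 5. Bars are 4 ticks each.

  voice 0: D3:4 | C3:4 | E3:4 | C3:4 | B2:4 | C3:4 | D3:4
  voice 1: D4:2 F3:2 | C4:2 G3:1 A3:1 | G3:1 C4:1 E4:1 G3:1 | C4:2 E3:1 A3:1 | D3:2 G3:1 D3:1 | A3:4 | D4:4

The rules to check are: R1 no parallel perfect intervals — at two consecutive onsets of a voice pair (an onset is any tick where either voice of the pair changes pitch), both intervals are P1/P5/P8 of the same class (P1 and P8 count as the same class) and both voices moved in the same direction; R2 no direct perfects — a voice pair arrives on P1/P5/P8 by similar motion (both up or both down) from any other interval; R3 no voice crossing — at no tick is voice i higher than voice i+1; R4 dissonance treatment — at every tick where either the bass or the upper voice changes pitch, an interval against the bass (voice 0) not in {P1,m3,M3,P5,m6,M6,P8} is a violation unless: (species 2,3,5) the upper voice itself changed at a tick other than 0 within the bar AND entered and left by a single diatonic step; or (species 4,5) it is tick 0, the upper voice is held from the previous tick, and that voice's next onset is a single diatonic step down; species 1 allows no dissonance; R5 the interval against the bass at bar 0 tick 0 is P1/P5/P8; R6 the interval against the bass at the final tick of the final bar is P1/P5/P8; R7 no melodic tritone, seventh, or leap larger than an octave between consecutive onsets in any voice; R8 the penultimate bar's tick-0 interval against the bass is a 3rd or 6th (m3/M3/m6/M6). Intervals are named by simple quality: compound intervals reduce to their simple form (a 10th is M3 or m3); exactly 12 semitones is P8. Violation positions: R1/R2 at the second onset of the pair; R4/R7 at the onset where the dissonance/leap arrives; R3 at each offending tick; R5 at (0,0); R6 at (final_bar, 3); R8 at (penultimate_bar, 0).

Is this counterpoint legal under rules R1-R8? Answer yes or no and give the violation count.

bar 0: v0=D3 v1=D4 (P8)
bar 1: v0=C3 v1=C4 (P8)
bar 2: v0=E3 v1=G3 (m3)
bar 3: v0=C3 v1=C4 (P8)
bar 4: v0=B2 v1=D3 (m3)
bar 5: v0=C3 v1=A3 (M6)
bar 6: v0=D3 v1=D4 (P8)
  R2 @ bar6.0: C3/A3 M6 -> D3/D4 P8 similar

No (1 violations)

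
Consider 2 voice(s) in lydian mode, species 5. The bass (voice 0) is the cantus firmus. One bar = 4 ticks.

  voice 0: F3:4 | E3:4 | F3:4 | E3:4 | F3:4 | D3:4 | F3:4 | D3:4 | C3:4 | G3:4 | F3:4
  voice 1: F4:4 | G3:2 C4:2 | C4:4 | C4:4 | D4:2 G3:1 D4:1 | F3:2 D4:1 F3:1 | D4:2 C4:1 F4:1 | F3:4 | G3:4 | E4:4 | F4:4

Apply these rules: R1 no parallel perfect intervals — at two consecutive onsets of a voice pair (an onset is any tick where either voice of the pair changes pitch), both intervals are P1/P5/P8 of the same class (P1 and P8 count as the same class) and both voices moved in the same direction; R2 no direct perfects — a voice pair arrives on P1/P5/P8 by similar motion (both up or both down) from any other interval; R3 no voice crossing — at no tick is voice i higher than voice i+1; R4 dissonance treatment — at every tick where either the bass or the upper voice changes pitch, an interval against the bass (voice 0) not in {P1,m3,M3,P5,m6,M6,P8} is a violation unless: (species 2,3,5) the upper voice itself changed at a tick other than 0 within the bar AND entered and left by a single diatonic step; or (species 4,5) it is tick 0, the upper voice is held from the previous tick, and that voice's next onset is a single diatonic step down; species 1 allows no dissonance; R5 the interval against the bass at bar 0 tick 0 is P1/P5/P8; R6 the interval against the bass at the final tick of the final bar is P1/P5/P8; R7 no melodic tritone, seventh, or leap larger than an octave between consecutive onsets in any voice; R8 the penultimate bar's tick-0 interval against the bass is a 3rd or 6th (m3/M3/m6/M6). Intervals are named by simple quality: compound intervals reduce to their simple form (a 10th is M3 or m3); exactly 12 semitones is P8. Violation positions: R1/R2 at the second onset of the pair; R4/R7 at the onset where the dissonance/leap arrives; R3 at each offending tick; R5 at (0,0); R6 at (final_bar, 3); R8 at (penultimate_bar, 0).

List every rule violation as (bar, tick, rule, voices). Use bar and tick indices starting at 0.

(1, 0, R7, (1,))
(4, 2, R4, (0, 1))

bar 0: v0=F3 v1=F4 downbeat P8
bar 1: v0=E3 v1=G3 downbeat m3
bar 2: v0=F3 v1=C4 downbeat P5
bar 3: v0=E3 v1=C4 downbeat m6
bar 4: v0=F3 v1=D4 downbeat M6
bar 5: v0=D3 v1=F3 downbeat m3
bar 6: v0=F3 v1=D4 downbeat M6
bar 7: v0=D3 v1=F3 downbeat m3
bar 8: v0=C3 v1=G3 downbeat P5
bar 9: v0=G3 v1=E4 downbeat M6
bar 10: v0=F3 v1=F4 downbeat P8
  -> R7 @ bar 1 tick 0 v(1,): F4->G3 leap 10st
  -> R4 @ bar 4 tick 2 v(0, 1): F3/G3 M2 untreated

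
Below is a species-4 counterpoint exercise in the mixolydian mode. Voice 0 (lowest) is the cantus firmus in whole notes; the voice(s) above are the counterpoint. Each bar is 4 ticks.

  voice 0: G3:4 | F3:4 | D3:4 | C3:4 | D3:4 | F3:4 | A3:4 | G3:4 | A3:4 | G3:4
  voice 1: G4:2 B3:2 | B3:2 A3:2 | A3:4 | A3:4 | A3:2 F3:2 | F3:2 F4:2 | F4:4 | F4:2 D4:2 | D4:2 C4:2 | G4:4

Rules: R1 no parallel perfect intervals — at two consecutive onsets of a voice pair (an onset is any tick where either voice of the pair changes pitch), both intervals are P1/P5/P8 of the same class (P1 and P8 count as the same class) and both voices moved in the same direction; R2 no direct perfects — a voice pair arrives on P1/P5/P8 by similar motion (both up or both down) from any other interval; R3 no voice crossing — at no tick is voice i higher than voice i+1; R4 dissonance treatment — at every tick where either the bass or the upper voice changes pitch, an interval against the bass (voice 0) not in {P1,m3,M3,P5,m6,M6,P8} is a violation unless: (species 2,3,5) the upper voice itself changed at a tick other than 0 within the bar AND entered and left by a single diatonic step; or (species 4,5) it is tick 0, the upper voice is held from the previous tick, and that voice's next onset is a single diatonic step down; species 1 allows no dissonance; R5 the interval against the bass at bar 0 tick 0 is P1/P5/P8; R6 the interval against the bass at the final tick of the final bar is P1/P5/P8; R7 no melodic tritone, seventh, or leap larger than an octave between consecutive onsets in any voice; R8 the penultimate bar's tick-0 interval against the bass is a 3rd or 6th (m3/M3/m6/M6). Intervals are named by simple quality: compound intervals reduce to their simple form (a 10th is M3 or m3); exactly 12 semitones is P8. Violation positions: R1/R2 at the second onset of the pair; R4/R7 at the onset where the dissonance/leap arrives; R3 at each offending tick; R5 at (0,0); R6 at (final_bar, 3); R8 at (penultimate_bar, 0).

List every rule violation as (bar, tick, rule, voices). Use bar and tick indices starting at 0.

bar 0: v0=G3 v1=G4 downbeat P8
bar 1: v0=F3 v1=B3 downbeat TT
bar 2: v0=D3 v1=A3 downbeat P5
bar 3: v0=C3 v1=A3 downbeat M6
bar 4: v0=D3 v1=A3 downbeat P5
bar 5: v0=F3 v1=F3 downbeat P1
bar 6: v0=A3 v1=F4 downbeat m6
bar 7: v0=G3 v1=F4 downbeat m7
bar 8: v0=A3 v1=D4 downbeat P4
bar 9: v0=G3 v1=G4 downbeat P8
  -> R4 @ bar 7 tick 0 v(0, 1): G3/F4 m7 untreated
  -> R8 @ bar 8 tick 0 v(0, 1): penult P4 not 3rd/6th

(7, 0, R4, (0, 1))
(8, 0, R8, (0, 1))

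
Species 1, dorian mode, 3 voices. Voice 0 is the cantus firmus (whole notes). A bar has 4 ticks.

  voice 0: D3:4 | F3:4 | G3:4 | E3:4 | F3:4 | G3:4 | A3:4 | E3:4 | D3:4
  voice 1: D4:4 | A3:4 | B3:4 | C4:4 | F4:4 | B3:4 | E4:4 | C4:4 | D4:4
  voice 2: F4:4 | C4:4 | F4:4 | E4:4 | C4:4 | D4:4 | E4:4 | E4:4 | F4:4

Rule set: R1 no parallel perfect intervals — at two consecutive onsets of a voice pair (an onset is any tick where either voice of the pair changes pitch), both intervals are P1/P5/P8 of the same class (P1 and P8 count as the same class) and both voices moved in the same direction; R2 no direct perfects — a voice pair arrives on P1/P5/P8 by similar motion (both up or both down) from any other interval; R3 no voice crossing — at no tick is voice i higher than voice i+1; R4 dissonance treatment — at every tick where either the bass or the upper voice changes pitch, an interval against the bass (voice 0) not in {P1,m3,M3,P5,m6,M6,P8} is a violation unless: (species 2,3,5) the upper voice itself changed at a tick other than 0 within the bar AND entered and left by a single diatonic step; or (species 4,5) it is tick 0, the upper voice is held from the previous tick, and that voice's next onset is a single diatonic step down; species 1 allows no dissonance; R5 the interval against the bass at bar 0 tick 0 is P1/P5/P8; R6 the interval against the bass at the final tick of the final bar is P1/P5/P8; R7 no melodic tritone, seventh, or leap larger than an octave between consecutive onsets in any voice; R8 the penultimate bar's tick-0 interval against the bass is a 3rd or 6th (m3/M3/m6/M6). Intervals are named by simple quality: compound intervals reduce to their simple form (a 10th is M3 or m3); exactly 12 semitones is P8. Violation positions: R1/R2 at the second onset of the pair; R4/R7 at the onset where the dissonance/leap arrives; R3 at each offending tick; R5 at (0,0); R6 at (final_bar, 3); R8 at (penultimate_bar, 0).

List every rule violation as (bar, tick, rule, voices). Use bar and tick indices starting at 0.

bar 0: v0=D3 v1=D4 v2=F4 downbeat m3
bar 1: v0=F3 v1=A3 v2=C4 downbeat P5
bar 2: v0=G3 v1=B3 v2=F4 downbeat m7
bar 3: v0=E3 v1=C4 v2=E4 downbeat P8
bar 4: v0=F3 v1=F4 v2=C4 downbeat P5
bar 5: v0=G3 v1=B3 v2=D4 downbeat P5
bar 6: v0=A3 v1=E4 v2=E4 downbeat P5
bar 7: v0=E3 v1=C4 v2=E4 downbeat P8
bar 8: v0=D3 v1=D4 v2=F4 downbeat m3
  -> R5 @ bar 0 tick 0 v(0, 2): opens on m3
  -> R4 @ bar 2 tick 0 v(0, 2): G3/F4 m7 untreated
  -> R2 @ bar 3 tick 0 v(0, 2): G3/F4 m7 -> E3/E4 P8 similar
  -> R2 @ bar 4 tick 0 v(0, 1): E3/C4 m6 -> F3/F4 P8 similar
  -> R3 @ bar 4 tick 0 v(1, 2): F4 above C4
  -> R3 @ bar 4 tick 1 v(1, 2): F4 above C4
  -> R3 @ bar 4 tick 2 v(1, 2): F4 above C4
  -> R3 @ bar 4 tick 3 v(1, 2): F4 above C4
  -> R1 @ bar 5 tick 0 v(0, 2): F3/C4 P5 -> G3/D4 P5 similar
  -> R7 @ bar 5 tick 0 v(1,): F4->B3 leap 6st
  -> R1 @ bar 6 tick 0 v(0, 2): G3/D4 P5 -> A3/E4 P5 similar
  -> R2 @ bar 6 tick 0 v(0, 1): G3/B3 M3 -> A3/E4 P5 similar
  -> R2 @ bar 6 tick 0 v(1, 2): B3/D4 m3 -> E4/E4 P1 similar
  -> R8 @ bar 7 tick 0 v(0, 2): penult P8 not 3rd/6th
  -> R6 @ bar 8 tick 3 v(0, 2): closes on m3

(0, 0, R5, (0, 2))
(2, 0, R4, (0, 2))
(3, 0, R2, (0, 2))
(4, 0, R2, (0, 1))
(4, 0, R3, (1, 2))
(4, 1, R3, (1, 2))
(4, 2, R3, (1, 2))
(4, 3, R3, (1, 2))
(5, 0, R1, (0, 2))
(5, 0, R7, (1,))
(6, 0, R1, (0, 2))
(6, 0, R2, (0, 1))
(6, 0, R2, (1, 2))
(7, 0, R8, (0, 2))
(8, 3, R6, (0, 2))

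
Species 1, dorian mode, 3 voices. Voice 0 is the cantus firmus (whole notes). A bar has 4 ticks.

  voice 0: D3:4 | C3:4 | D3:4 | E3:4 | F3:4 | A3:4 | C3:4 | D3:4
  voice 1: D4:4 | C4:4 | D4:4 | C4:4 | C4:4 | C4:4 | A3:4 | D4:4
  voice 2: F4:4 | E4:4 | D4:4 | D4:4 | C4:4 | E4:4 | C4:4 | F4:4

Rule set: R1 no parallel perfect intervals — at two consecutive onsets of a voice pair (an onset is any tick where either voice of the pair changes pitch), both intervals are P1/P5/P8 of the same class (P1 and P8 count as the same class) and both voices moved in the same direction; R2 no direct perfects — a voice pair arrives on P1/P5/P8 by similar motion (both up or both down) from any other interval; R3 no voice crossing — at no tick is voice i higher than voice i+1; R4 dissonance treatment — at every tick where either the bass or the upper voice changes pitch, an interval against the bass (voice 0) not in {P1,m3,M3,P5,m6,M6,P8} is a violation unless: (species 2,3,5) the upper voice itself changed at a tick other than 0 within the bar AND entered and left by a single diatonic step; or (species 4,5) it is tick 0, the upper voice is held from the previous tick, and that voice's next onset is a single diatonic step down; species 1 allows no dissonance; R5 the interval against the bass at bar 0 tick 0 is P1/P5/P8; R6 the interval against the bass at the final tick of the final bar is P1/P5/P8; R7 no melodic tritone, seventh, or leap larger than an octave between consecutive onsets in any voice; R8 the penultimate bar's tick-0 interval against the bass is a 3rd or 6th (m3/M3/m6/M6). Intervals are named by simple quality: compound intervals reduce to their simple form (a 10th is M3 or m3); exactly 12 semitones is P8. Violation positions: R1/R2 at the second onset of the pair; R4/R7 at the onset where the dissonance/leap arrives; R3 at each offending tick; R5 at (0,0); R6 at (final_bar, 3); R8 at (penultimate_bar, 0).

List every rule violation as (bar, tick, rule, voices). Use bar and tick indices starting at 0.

bar 0: v0=D3 v1=D4 v2=F4 downbeat m3
bar 1: v0=C3 v1=C4 v2=E4 downbeat M3
bar 2: v0=D3 v1=D4 v2=D4 downbeat P8
bar 3: v0=E3 v1=C4 v2=D4 downbeat m7
bar 4: v0=F3 v1=C4 v2=C4 downbeat P5
bar 5: v0=A3 v1=C4 v2=E4 downbeat P5
bar 6: v0=C3 v1=A3 v2=C4 downbeat P8
bar 7: v0=D3 v1=D4 v2=F4 downbeat m3
  -> R5 @ bar 0 tick 0 v(0, 2): opens on m3
  -> R1 @ bar 1 tick 0 v(0, 1): D3/D4 P8 -> C3/C4 P8 similar
  -> R1 @ bar 2 tick 0 v(0, 1): C3/C4 P8 -> D3/D4 P8 similar
  -> R4 @ bar 3 tick 0 v(0, 2): E3/D4 m7 untreated
  -> R1 @ bar 5 tick 0 v(0, 2): F3/C4 P5 -> A3/E4 P5 similar
  -> R2 @ bar 6 tick 0 v(0, 2): A3/E4 P5 -> C3/C4 P8 similar
  -> R8 @ bar 6 tick 0 v(0, 2): penult P8 not 3rd/6th
  -> R2 @ bar 7 tick 0 v(0, 1): C3/A3 M6 -> D3/D4 P8 similar
  -> R6 @ bar 7 tick 3 v(0, 2): closes on m3

(0, 0, R5, (0, 2))
(1, 0, R1, (0, 1))
(2, 0, R1, (0, 1))
(3, 0, R4, (0, 2))
(5, 0, R1, (0, 2))
(6, 0, R2, (0, 2))
(6, 0, R8, (0, 2))
(7, 0, R2, (0, 1))
(7, 3, R6, (0, 2))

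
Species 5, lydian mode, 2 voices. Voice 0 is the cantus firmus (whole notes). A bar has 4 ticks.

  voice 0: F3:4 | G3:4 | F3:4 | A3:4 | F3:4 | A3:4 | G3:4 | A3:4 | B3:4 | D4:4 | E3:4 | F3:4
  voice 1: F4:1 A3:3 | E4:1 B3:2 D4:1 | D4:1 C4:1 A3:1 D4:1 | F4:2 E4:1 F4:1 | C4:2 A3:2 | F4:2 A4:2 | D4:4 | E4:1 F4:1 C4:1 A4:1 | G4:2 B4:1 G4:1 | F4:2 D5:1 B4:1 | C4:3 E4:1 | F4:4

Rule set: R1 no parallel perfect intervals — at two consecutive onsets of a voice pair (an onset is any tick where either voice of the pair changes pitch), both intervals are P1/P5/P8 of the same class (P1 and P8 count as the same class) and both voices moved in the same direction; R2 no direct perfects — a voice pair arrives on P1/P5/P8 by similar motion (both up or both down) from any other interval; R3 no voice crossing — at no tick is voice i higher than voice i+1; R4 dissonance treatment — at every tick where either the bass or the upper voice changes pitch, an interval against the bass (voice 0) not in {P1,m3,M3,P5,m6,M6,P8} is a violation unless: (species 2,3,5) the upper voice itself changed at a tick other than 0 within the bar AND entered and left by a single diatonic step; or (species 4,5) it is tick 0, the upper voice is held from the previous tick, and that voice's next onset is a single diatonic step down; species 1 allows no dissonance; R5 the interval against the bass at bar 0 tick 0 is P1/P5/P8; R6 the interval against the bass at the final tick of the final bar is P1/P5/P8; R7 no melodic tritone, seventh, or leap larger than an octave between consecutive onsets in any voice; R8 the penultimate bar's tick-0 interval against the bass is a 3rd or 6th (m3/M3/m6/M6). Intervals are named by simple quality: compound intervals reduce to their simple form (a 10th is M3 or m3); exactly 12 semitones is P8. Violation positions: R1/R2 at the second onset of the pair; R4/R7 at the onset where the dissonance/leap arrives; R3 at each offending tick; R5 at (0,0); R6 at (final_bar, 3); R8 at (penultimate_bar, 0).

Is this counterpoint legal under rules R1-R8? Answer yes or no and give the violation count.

No (6 violations)

bar 0: v0=F3 v1=F4 (P8)
bar 1: v0=G3 v1=E4 (M6)
bar 2: v0=F3 v1=D4 (M6)
bar 3: v0=A3 v1=F4 (m6)
bar 4: v0=F3 v1=C4 (P5)
bar 5: v0=A3 v1=F4 (m6)
bar 6: v0=G3 v1=D4 (P5)
bar 7: v0=A3 v1=E4 (P5)
bar 8: v0=B3 v1=G4 (m6)
bar 9: v0=D4 v1=F4 (m3)
bar 10: v0=E3 v1=C4 (m6)
bar 11: v0=F3 v1=F4 (P8)
  R2 @ bar4.0: A3/F4 m6 -> F3/C4 P5 similar
  R2 @ bar6.0: A3/A4 P8 -> G3/D4 P5 similar
  R1 @ bar7.0: G3/D4 P5 -> A3/E4 P5 similar
  R7 @ bar10.0: D4->E3 leap 10st
  R7 @ bar10.0: B4->C4 leap 11st
  R1 @ bar11.0: E3/E4 P8 -> F3/F4 P8 similar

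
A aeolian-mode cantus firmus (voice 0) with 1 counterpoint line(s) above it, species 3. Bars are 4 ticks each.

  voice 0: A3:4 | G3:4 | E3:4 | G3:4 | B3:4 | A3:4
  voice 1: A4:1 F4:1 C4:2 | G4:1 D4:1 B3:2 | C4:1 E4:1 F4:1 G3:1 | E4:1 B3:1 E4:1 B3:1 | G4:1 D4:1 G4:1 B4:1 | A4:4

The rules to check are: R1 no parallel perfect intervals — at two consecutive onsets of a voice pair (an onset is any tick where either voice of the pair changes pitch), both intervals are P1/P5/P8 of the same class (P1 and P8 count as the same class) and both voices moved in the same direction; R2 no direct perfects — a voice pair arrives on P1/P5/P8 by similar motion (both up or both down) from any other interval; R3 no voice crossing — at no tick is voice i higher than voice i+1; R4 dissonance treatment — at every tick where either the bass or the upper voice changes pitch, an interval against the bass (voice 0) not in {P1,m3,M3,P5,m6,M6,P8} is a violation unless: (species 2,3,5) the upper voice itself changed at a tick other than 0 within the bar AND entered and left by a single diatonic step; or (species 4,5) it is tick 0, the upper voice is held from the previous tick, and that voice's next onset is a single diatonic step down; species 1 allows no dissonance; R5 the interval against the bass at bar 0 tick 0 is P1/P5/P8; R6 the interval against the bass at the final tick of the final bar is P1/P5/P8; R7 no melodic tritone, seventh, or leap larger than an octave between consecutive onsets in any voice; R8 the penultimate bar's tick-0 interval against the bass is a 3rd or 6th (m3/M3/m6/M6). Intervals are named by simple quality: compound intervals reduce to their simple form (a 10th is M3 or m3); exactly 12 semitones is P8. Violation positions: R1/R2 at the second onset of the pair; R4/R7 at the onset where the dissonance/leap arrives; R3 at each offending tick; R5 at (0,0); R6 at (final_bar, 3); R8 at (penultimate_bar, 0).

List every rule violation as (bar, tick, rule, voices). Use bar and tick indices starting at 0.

bar 0: v0=A3 v1=A4 downbeat P8
bar 1: v0=G3 v1=G4 downbeat P8
bar 2: v0=E3 v1=C4 downbeat m6
bar 3: v0=G3 v1=E4 downbeat M6
bar 4: v0=B3 v1=G4 downbeat m6
bar 5: v0=A3 v1=A4 downbeat P8
  -> R4 @ bar 2 tick 2 v(0, 1): E3/F4 m2 untreated
  -> R7 @ bar 2 tick 3 v(1,): F4->G3 leap 10st
  -> R1 @ bar 5 tick 0 v(0, 1): B3/B4 P8 -> A3/A4 P8 similar

(2, 2, R4, (0, 1))
(2, 3, R7, (1,))
(5, 0, R1, (0, 1))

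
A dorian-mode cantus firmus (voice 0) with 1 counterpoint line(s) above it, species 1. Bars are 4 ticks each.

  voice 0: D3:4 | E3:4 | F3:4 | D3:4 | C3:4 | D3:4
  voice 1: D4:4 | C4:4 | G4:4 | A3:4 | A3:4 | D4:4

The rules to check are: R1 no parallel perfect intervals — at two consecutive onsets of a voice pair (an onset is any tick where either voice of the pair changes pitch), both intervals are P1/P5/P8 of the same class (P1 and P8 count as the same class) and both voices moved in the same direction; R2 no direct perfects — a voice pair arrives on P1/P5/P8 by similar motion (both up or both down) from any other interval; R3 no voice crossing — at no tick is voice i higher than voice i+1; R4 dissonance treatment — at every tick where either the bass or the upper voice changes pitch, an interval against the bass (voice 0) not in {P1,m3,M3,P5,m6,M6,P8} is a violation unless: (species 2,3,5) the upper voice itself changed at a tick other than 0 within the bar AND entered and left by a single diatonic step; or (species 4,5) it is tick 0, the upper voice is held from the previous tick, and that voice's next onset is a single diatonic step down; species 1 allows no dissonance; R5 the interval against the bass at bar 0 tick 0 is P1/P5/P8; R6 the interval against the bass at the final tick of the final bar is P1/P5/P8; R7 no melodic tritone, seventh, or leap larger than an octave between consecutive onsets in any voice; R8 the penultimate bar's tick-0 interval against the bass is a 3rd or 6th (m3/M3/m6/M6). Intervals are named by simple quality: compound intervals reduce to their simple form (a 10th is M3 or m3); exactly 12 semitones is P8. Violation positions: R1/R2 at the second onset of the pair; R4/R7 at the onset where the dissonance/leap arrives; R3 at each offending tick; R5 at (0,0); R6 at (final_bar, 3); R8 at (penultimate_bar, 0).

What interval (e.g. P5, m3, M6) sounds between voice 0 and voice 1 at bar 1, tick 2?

m6

voice 0=E3 voice 1=C4 -> m6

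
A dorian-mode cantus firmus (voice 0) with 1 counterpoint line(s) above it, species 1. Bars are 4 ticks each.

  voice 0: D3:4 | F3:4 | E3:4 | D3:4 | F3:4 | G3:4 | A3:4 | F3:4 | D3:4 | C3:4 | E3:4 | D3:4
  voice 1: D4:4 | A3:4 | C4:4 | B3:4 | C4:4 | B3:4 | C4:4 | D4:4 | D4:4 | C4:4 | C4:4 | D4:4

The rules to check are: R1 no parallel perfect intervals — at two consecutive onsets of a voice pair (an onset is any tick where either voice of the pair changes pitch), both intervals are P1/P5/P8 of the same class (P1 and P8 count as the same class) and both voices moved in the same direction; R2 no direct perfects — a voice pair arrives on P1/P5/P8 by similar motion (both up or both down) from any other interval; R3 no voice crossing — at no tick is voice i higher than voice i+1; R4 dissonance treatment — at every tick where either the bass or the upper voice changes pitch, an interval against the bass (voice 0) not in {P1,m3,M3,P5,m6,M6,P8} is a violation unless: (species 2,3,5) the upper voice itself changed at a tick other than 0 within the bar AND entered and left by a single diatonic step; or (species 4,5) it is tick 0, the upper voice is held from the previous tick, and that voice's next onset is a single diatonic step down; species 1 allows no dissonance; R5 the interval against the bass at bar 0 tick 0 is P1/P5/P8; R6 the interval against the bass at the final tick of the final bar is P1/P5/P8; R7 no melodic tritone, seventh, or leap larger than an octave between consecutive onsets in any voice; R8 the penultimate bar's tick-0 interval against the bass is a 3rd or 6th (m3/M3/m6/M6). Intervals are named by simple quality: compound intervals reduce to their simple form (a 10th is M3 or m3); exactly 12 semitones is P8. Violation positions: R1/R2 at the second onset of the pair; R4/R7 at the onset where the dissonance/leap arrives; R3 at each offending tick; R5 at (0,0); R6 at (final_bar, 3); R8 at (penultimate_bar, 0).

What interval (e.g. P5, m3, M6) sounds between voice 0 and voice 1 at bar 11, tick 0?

P8

voice 0=D3 voice 1=D4 -> P8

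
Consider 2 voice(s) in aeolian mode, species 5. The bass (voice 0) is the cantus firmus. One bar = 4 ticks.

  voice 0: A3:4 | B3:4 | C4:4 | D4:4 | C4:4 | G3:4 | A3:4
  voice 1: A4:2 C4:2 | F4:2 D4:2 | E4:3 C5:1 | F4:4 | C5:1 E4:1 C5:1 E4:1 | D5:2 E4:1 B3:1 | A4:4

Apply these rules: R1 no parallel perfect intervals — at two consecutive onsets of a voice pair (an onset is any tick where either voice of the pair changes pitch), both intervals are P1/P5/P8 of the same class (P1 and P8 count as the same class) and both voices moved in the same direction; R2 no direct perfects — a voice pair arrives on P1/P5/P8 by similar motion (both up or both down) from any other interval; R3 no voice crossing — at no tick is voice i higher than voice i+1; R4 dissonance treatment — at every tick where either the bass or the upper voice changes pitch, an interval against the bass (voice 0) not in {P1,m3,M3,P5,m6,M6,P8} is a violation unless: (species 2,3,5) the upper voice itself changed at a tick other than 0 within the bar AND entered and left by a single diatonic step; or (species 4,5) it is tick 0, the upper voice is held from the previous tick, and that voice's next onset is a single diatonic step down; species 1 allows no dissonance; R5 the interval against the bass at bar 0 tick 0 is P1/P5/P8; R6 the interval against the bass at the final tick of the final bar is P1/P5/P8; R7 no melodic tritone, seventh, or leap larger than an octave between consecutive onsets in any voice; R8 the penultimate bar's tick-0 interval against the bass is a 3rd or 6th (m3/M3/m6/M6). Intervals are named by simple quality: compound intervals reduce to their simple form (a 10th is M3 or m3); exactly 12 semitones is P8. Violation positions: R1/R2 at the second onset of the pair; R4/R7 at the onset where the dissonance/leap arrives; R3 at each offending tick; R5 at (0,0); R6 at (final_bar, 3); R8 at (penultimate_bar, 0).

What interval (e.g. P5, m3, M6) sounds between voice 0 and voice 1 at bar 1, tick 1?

voice 0=B3 voice 1=F4 -> TT

TT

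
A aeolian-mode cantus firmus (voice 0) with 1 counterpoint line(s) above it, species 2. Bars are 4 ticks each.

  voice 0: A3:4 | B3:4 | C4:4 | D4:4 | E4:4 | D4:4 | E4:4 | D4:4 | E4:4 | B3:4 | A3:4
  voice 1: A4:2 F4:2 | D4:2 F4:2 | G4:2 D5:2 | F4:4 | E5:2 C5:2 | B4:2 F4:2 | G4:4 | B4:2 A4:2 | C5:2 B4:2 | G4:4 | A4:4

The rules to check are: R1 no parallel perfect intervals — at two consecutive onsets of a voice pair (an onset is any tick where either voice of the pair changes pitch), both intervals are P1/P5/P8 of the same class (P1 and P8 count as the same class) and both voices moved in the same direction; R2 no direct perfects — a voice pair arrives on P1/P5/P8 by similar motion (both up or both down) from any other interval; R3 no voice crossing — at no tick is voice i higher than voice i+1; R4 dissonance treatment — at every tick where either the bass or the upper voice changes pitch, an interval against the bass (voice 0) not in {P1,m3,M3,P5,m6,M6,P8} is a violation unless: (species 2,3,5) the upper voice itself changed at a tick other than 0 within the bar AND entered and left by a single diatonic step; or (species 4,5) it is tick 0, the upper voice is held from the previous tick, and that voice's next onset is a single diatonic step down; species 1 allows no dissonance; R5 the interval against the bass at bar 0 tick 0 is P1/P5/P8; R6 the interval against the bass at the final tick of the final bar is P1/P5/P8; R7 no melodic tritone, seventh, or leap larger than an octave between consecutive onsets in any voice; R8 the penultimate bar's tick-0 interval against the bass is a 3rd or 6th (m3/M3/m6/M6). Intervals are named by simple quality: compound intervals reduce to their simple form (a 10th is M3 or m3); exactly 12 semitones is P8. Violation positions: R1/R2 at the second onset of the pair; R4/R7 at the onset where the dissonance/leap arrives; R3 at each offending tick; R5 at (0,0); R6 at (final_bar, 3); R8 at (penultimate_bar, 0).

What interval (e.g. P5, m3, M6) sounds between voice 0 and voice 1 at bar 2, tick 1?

voice 0=C4 voice 1=G4 -> P5

P5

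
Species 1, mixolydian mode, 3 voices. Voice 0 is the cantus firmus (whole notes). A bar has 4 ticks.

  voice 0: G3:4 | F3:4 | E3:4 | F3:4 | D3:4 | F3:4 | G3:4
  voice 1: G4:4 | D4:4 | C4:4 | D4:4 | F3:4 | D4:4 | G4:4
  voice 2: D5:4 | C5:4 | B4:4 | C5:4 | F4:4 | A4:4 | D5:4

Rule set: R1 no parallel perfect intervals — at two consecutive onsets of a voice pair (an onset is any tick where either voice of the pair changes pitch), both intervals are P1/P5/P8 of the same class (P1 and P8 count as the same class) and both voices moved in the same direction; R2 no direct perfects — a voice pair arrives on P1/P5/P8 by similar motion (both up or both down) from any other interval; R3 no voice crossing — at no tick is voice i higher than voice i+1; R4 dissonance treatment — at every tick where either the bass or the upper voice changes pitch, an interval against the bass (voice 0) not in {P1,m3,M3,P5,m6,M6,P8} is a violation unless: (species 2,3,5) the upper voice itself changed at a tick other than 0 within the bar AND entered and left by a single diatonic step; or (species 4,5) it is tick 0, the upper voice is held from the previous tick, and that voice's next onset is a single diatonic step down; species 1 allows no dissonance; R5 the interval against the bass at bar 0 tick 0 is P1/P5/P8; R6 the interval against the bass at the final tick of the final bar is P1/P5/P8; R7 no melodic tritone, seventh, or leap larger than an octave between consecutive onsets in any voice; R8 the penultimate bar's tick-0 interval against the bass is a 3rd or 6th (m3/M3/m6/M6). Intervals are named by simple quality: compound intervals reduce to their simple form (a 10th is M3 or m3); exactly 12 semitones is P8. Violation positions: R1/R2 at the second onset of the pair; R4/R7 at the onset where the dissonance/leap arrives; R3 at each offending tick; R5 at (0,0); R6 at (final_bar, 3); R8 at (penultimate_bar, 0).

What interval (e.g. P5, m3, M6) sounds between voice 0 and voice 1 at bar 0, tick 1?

voice 0=G3 voice 1=G4 -> P8

P8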